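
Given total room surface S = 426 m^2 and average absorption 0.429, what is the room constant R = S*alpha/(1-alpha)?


R = 426 * 0.429 / (1 - 0.429) = 320.06 m^2


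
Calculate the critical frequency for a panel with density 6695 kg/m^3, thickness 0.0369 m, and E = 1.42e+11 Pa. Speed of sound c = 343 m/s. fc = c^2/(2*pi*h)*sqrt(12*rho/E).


12*rho/E = 12*6695/1.42e+11 = 5.65775e-07
sqrt(12*rho/E) = sqrt(5.65775e-07) = 0.00075218
c^2/(2*pi*h) = 343^2/(2*pi*0.0369) = 507437
fc = 507437 * 0.00075218 = 381.68 Hz


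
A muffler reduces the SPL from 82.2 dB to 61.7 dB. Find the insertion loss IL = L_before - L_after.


Insertion loss = SPL without muffler - SPL with muffler
IL = 82.2 - 61.7 = 20.5 dB


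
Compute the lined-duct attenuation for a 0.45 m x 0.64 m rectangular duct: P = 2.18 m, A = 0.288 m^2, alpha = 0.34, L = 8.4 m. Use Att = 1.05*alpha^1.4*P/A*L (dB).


alpha^1.4 = 0.34^1.4 = 0.220836
Attenuation rate = 1.05 * alpha^1.4 * P / A
= 1.05 * 0.220836 * 2.18 / 0.288 = 1.75519 dB/m
Total Att = 1.75519 * 8.4 = 14.744 dB


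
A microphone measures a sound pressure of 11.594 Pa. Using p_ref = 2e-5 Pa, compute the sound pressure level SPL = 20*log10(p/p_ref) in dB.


p / p_ref = 11.594 / 2e-5 = 579700
SPL = 20 * log10(579700) = 115.26 dB


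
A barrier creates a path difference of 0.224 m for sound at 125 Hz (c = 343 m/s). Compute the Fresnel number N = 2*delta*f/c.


N = 2*delta*f/c = 2*delta/lambda, where lambda = c/f
lambda = 343 / 125 = 2.744 m
N = 2 * 0.224 / 2.744 = 0.16327


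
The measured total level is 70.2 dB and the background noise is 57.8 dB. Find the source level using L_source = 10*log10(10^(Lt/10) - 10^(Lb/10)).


10^(70.2/10) = 1.04713e+07
10^(57.8/10) = 602560
Difference = 1.04713e+07 - 602560 = 9.86874e+06
L_source = 10*log10(9.86874e+06) = 69.943 dB


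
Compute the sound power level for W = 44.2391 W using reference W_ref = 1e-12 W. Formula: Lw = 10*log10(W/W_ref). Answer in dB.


W / W_ref = 44.2391 / 1e-12 = 4.42391e+13
Lw = 10 * log10(4.42391e+13) = 136.46 dB


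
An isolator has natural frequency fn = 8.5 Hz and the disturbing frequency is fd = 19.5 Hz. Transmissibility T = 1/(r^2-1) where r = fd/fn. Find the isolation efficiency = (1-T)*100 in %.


r = 19.5 / 8.5 = 2.29412
r^2 - 1 = 2.29412^2 - 1 = 4.26299
T = 1/4.26299 = 0.234577
Efficiency = (1 - 0.234577)*100 = 76.542 %


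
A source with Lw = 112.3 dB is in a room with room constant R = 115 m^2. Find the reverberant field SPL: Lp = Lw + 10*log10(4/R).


4/R = 4/115 = 0.0347826
Lp = 112.3 + 10*log10(0.0347826) = 97.714 dB


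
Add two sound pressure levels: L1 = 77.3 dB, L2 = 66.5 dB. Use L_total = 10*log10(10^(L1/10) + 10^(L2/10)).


10^(77.3/10) = 5.37032e+07
10^(66.5/10) = 4.46684e+06
Sum = 5.37032e+07 + 4.46684e+06 = 5.817e+07
L_total = 10*log10(5.817e+07) = 77.647 dB


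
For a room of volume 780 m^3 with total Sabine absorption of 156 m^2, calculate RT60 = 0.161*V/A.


RT60 = 0.161 * 780 / 156 = 0.805 s


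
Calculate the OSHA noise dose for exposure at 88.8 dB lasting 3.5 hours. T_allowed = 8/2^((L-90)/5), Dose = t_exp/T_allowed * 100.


T_allowed = 8 / 2^((88.8 - 90)/5) = 9.44794 hr
Dose = 3.5 / 9.44794 * 100 = 37.045 %


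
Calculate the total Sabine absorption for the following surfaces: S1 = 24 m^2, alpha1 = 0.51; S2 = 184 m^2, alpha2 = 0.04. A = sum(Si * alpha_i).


24 * 0.51 = 12.24
184 * 0.04 = 7.36
A_total = 12.24 + 7.36 = 19.6 m^2


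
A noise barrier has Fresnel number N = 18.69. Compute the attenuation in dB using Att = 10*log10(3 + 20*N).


3 + 20*N = 3 + 20*18.69 = 376.8
Att = 10*log10(376.8) = 25.761 dB


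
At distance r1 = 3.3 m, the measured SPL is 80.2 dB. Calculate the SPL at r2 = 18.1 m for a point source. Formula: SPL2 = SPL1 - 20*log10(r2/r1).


r2/r1 = 18.1/3.3 = 5.48485
Correction = 20*log10(5.48485) = 14.7833 dB
SPL2 = 80.2 - 14.7833 = 65.417 dB


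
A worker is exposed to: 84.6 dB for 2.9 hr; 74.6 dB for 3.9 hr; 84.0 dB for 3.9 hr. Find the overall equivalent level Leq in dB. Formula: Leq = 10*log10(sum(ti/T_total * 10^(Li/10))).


T_total = 2.9 + 3.9 + 3.9 = 10.7 hr
(2.9/10.7) * 10^(84.6/10) = 7.81653e+07
(3.9/10.7) * 10^(74.6/10) = 1.05119e+07
(3.9/10.7) * 10^(84.0/10) = 9.15547e+07
Sum = 7.81653e+07 + 1.05119e+07 + 9.15547e+07 = 1.80232e+08
Leq = 10*log10(1.80232e+08) = 82.558 dB


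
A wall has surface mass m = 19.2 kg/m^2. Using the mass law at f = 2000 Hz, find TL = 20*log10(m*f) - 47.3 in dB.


m * f = 19.2 * 2000 = 38400
20*log10(38400) = 91.6866 dB
TL = 91.6866 - 47.3 = 44.387 dB


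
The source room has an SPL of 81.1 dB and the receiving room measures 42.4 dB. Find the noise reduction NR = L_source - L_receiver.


NR = L_source - L_receiver (difference between source and receiving room levels)
NR = 81.1 - 42.4 = 38.7 dB


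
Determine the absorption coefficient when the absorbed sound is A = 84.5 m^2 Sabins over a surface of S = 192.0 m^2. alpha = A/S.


Absorption coefficient = absorbed power / incident power
alpha = A / S = 84.5 / 192.0 = 0.4401


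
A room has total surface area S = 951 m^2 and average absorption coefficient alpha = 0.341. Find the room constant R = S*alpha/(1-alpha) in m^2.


R = 951 * 0.341 / (1 - 0.341) = 492.1 m^2


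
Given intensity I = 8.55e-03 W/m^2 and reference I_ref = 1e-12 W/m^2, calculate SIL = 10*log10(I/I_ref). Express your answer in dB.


I / I_ref = 8.55e-03 / 1e-12 = 8.55e+09
SIL = 10 * log10(8.55e+09) = 99.32 dB


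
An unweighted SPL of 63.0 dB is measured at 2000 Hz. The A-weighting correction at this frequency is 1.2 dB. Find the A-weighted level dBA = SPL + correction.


A-weighting table: 2000 Hz -> 1.2 dB correction
SPL_A = SPL + correction = 63.0 + (1.2) = 64.2 dBA


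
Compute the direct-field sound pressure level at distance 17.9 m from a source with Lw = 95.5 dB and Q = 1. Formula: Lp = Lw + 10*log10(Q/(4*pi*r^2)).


4*pi*r^2 = 4*pi*17.9^2 = 4026.39 m^2
Q / (4*pi*r^2) = 1 / 4026.39 = 0.000248361
Lp = 95.5 + 10*log10(0.000248361) = 59.451 dB


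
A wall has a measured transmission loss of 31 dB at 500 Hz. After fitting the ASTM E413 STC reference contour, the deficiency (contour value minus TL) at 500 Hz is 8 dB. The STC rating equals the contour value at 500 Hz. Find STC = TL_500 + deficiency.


By ASTM E413, STC = value of the fitted reference contour at 500 Hz.
Contour value at 500 Hz = TL_500 + deficiency = 31 + 8 = 39
STC = 39


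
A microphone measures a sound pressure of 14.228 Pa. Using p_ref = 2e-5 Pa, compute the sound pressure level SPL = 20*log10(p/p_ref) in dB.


p / p_ref = 14.228 / 2e-5 = 711400
SPL = 20 * log10(711400) = 117.04 dB


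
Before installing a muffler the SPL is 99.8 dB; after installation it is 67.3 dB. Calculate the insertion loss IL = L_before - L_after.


Insertion loss = SPL without muffler - SPL with muffler
IL = 99.8 - 67.3 = 32.5 dB


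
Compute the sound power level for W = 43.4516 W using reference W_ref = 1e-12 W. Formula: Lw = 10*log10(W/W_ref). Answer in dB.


W / W_ref = 43.4516 / 1e-12 = 4.34516e+13
Lw = 10 * log10(4.34516e+13) = 136.38 dB


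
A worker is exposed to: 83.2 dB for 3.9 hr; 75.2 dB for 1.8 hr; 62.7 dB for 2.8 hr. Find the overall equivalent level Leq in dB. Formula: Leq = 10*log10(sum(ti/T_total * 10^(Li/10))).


T_total = 3.9 + 1.8 + 2.8 = 8.5 hr
(3.9/8.5) * 10^(83.2/10) = 9.58618e+07
(1.8/8.5) * 10^(75.2/10) = 7.01219e+06
(2.8/8.5) * 10^(62.7/10) = 613393
Sum = 9.58618e+07 + 7.01219e+06 + 613393 = 1.03487e+08
Leq = 10*log10(1.03487e+08) = 80.149 dB


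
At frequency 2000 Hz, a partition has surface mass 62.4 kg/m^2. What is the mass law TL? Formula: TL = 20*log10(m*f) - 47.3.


m * f = 62.4 * 2000 = 124800
20*log10(124800) = 101.924 dB
TL = 101.924 - 47.3 = 54.624 dB


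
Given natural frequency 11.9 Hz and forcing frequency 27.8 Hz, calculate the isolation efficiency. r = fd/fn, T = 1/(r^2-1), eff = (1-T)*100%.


r = 27.8 / 11.9 = 2.33613
r^2 - 1 = 2.33613^2 - 1 = 4.4575
T = 1/4.4575 = 0.224341
Efficiency = (1 - 0.224341)*100 = 77.566 %


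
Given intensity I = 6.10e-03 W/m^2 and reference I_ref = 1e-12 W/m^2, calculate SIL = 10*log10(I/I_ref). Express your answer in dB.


I / I_ref = 6.10e-03 / 1e-12 = 6.1e+09
SIL = 10 * log10(6.1e+09) = 97.853 dB


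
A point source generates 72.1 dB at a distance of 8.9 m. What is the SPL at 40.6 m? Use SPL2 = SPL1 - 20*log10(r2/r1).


r2/r1 = 40.6/8.9 = 4.5618
Correction = 20*log10(4.5618) = 13.1827 dB
SPL2 = 72.1 - 13.1827 = 58.917 dB


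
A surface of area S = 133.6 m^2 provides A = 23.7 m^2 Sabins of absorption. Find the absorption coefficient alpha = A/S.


Absorption coefficient = absorbed power / incident power
alpha = A / S = 23.7 / 133.6 = 0.1774


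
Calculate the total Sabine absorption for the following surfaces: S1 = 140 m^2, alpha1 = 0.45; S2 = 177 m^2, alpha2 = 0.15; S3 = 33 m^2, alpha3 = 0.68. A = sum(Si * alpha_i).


140 * 0.45 = 63
177 * 0.15 = 26.55
33 * 0.68 = 22.44
A_total = 63 + 26.55 + 22.44 = 111.99 m^2


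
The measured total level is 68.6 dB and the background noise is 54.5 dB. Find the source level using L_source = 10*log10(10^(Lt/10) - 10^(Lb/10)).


10^(68.6/10) = 7.24436e+06
10^(54.5/10) = 281838
Difference = 7.24436e+06 - 281838 = 6.96252e+06
L_source = 10*log10(6.96252e+06) = 68.428 dB


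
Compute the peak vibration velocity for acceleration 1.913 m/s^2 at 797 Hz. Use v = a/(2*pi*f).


omega = 2*pi*f = 2*pi*797 = 5007.7 rad/s
v = a / omega = 1.913 / 5007.7 = 0.00038201 m/s


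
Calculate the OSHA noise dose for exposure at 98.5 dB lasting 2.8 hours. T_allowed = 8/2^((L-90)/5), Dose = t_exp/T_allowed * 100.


T_allowed = 8 / 2^((98.5 - 90)/5) = 2.46229 hr
Dose = 2.8 / 2.46229 * 100 = 113.72 %


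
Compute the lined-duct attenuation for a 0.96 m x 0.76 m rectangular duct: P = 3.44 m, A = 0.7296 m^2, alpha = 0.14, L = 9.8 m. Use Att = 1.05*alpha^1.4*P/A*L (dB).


alpha^1.4 = 0.14^1.4 = 0.0637645
Attenuation rate = 1.05 * alpha^1.4 * P / A
= 1.05 * 0.0637645 * 3.44 / 0.7296 = 0.315676 dB/m
Total Att = 0.315676 * 9.8 = 3.0936 dB


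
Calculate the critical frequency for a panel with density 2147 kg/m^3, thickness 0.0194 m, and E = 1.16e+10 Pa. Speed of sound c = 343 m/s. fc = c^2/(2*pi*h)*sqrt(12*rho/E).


12*rho/E = 12*2147/1.16e+10 = 2.22103e-06
sqrt(12*rho/E) = sqrt(2.22103e-06) = 0.00149031
c^2/(2*pi*h) = 343^2/(2*pi*0.0194) = 965176
fc = 965176 * 0.00149031 = 1438.4 Hz


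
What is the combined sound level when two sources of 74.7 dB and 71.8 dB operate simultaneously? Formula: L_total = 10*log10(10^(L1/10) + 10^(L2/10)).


10^(74.7/10) = 2.95121e+07
10^(71.8/10) = 1.51356e+07
Sum = 2.95121e+07 + 1.51356e+07 = 4.46477e+07
L_total = 10*log10(4.46477e+07) = 76.498 dB


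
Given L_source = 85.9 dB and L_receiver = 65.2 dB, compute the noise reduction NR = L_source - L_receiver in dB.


NR = L_source - L_receiver (difference between source and receiving room levels)
NR = 85.9 - 65.2 = 20.7 dB


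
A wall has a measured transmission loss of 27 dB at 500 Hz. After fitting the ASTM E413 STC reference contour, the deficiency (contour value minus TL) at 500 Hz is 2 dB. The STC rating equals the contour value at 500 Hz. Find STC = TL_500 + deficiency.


By ASTM E413, STC = value of the fitted reference contour at 500 Hz.
Contour value at 500 Hz = TL_500 + deficiency = 27 + 2 = 29
STC = 29


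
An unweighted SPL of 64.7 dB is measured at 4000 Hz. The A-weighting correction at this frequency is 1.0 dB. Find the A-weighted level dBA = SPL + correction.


A-weighting table: 4000 Hz -> 1.0 dB correction
SPL_A = SPL + correction = 64.7 + (1.0) = 65.7 dBA


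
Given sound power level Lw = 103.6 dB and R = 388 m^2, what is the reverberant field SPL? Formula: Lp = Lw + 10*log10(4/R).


4/R = 4/388 = 0.0103093
Lp = 103.6 + 10*log10(0.0103093) = 83.732 dB


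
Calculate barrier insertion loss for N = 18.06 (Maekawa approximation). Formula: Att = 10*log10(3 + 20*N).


3 + 20*N = 3 + 20*18.06 = 364.2
Att = 10*log10(364.2) = 25.613 dB


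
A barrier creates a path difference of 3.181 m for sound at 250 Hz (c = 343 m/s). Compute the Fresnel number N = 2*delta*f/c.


N = 2*delta*f/c = 2*delta/lambda, where lambda = c/f
lambda = 343 / 250 = 1.372 m
N = 2 * 3.181 / 1.372 = 4.637


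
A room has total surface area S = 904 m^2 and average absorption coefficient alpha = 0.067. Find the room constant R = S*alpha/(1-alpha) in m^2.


R = 904 * 0.067 / (1 - 0.067) = 64.917 m^2


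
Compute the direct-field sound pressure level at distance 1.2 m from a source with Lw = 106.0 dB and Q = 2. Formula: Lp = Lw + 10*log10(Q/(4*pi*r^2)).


4*pi*r^2 = 4*pi*1.2^2 = 18.0956 m^2
Q / (4*pi*r^2) = 2 / 18.0956 = 0.110524
Lp = 106.0 + 10*log10(0.110524) = 96.435 dB


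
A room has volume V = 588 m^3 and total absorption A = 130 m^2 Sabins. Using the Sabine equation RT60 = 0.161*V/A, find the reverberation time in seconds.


RT60 = 0.161 * 588 / 130 = 0.72822 s


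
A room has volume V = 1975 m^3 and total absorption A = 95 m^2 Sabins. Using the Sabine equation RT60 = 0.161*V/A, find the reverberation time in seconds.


RT60 = 0.161 * 1975 / 95 = 3.3471 s


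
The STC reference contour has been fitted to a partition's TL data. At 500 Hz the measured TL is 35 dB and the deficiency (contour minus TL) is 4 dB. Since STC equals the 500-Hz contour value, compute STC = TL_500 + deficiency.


By ASTM E413, STC = value of the fitted reference contour at 500 Hz.
Contour value at 500 Hz = TL_500 + deficiency = 35 + 4 = 39
STC = 39


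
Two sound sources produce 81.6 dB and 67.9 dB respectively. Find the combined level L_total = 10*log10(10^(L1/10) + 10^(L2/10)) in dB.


10^(81.6/10) = 1.44544e+08
10^(67.9/10) = 6.16595e+06
Sum = 1.44544e+08 + 6.16595e+06 = 1.5071e+08
L_total = 10*log10(1.5071e+08) = 81.781 dB


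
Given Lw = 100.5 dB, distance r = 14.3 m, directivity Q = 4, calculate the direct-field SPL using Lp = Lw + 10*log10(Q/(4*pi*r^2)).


4*pi*r^2 = 4*pi*14.3^2 = 2569.7 m^2
Q / (4*pi*r^2) = 4 / 2569.7 = 0.0015566
Lp = 100.5 + 10*log10(0.0015566) = 72.422 dB


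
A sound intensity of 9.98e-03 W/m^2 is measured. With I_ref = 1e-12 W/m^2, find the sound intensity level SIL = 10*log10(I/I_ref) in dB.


I / I_ref = 9.98e-03 / 1e-12 = 9.98e+09
SIL = 10 * log10(9.98e+09) = 99.991 dB


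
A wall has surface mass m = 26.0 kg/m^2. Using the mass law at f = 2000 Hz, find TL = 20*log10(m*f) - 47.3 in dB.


m * f = 26.0 * 2000 = 52000
20*log10(52000) = 94.3201 dB
TL = 94.3201 - 47.3 = 47.02 dB


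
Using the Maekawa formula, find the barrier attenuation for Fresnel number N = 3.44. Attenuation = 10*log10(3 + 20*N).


3 + 20*N = 3 + 20*3.44 = 71.8
Att = 10*log10(71.8) = 18.561 dB


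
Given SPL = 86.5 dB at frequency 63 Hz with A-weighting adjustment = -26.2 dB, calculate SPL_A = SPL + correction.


A-weighting table: 63 Hz -> -26.2 dB correction
SPL_A = SPL + correction = 86.5 + (-26.2) = 60.3 dBA


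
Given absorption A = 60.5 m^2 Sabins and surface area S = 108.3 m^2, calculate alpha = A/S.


Absorption coefficient = absorbed power / incident power
alpha = A / S = 60.5 / 108.3 = 0.55863


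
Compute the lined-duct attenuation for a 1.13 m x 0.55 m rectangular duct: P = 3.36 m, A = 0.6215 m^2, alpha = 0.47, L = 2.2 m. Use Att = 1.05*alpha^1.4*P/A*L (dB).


alpha^1.4 = 0.47^1.4 = 0.347486
Attenuation rate = 1.05 * alpha^1.4 * P / A
= 1.05 * 0.347486 * 3.36 / 0.6215 = 1.97254 dB/m
Total Att = 1.97254 * 2.2 = 4.3396 dB


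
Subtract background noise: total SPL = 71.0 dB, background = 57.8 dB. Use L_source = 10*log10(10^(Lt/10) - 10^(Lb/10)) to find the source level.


10^(71.0/10) = 1.25893e+07
10^(57.8/10) = 602560
Difference = 1.25893e+07 - 602560 = 1.19867e+07
L_source = 10*log10(1.19867e+07) = 70.787 dB


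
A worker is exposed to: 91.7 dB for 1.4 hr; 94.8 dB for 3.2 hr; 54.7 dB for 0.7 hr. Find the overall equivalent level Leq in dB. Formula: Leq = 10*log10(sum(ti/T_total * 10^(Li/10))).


T_total = 1.4 + 3.2 + 0.7 = 5.3 hr
(1.4/5.3) * 10^(91.7/10) = 3.90708e+08
(3.2/5.3) * 10^(94.8/10) = 1.82337e+09
(0.7/5.3) * 10^(54.7/10) = 38978.2
Sum = 3.90708e+08 + 1.82337e+09 + 38978.2 = 2.21412e+09
Leq = 10*log10(2.21412e+09) = 93.452 dB


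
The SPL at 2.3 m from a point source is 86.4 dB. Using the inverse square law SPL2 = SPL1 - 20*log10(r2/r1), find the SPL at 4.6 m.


r2/r1 = 4.6/2.3 = 2
Correction = 20*log10(2) = 6.0206 dB
SPL2 = 86.4 - 6.0206 = 80.379 dB


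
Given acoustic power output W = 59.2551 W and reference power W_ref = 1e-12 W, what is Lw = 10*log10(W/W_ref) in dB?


W / W_ref = 59.2551 / 1e-12 = 5.92551e+13
Lw = 10 * log10(5.92551e+13) = 137.73 dB


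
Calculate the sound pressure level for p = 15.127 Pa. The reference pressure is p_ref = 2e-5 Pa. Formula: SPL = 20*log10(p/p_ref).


p / p_ref = 15.127 / 2e-5 = 756350
SPL = 20 * log10(756350) = 117.57 dB


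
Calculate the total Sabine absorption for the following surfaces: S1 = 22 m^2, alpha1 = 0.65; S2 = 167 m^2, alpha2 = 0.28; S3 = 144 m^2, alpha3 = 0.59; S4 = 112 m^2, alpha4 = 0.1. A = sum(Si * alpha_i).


22 * 0.65 = 14.3
167 * 0.28 = 46.76
144 * 0.59 = 84.96
112 * 0.1 = 11.2
A_total = 14.3 + 46.76 + 84.96 + 11.2 = 157.22 m^2


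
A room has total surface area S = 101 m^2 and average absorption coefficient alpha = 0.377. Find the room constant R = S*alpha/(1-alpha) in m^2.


R = 101 * 0.377 / (1 - 0.377) = 61.119 m^2


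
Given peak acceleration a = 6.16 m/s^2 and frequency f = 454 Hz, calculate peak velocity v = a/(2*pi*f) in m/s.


omega = 2*pi*f = 2*pi*454 = 2852.57 rad/s
v = a / omega = 6.16 / 2852.57 = 0.0021595 m/s


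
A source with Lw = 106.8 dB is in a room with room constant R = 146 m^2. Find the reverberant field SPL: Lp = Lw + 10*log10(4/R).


4/R = 4/146 = 0.0273973
Lp = 106.8 + 10*log10(0.0273973) = 91.177 dB


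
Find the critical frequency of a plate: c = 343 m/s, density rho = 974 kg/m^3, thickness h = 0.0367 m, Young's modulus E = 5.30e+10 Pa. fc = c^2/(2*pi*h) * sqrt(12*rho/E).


12*rho/E = 12*974/5.30e+10 = 2.20528e-07
sqrt(12*rho/E) = sqrt(2.20528e-07) = 0.000469604
c^2/(2*pi*h) = 343^2/(2*pi*0.0367) = 510202
fc = 510202 * 0.000469604 = 239.59 Hz


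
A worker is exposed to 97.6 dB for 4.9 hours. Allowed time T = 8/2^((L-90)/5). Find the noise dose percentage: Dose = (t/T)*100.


T_allowed = 8 / 2^((97.6 - 90)/5) = 2.78949 hr
Dose = 4.9 / 2.78949 * 100 = 175.66 %


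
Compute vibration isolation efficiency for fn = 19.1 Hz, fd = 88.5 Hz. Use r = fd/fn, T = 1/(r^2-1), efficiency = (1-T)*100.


r = 88.5 / 19.1 = 4.63351
r^2 - 1 = 4.63351^2 - 1 = 20.4694
T = 1/20.4694 = 0.0488534
Efficiency = (1 - 0.0488534)*100 = 95.115 %


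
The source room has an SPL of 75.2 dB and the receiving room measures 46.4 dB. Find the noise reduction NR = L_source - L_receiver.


NR = L_source - L_receiver (difference between source and receiving room levels)
NR = 75.2 - 46.4 = 28.8 dB


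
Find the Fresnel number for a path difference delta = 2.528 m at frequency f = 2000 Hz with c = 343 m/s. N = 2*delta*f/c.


N = 2*delta*f/c = 2*delta/lambda, where lambda = c/f
lambda = 343 / 2000 = 0.1715 m
N = 2 * 2.528 / 0.1715 = 29.481


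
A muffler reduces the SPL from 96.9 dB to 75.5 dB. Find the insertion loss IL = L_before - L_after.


Insertion loss = SPL without muffler - SPL with muffler
IL = 96.9 - 75.5 = 21.4 dB


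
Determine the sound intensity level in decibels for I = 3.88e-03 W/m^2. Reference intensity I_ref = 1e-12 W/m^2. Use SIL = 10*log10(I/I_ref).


I / I_ref = 3.88e-03 / 1e-12 = 3.88e+09
SIL = 10 * log10(3.88e+09) = 95.888 dB


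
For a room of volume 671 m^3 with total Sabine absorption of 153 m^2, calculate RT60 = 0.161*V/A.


RT60 = 0.161 * 671 / 153 = 0.70608 s


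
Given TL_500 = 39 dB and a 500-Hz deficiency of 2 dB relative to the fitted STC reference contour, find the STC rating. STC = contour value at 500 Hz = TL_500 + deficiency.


By ASTM E413, STC = value of the fitted reference contour at 500 Hz.
Contour value at 500 Hz = TL_500 + deficiency = 39 + 2 = 41
STC = 41


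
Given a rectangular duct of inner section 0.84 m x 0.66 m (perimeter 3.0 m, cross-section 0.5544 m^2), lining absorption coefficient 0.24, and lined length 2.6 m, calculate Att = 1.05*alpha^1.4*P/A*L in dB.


alpha^1.4 = 0.24^1.4 = 0.135611
Attenuation rate = 1.05 * alpha^1.4 * P / A
= 1.05 * 0.135611 * 3.0 / 0.5544 = 0.770517 dB/m
Total Att = 0.770517 * 2.6 = 2.0033 dB


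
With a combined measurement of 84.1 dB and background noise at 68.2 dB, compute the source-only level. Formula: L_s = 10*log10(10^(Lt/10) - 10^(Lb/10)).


10^(84.1/10) = 2.5704e+08
10^(68.2/10) = 6.60693e+06
Difference = 2.5704e+08 - 6.60693e+06 = 2.50433e+08
L_source = 10*log10(2.50433e+08) = 83.987 dB


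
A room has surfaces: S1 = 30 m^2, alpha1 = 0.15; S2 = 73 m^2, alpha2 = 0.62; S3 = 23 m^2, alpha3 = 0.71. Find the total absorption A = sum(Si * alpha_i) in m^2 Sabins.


30 * 0.15 = 4.5
73 * 0.62 = 45.26
23 * 0.71 = 16.33
A_total = 4.5 + 45.26 + 16.33 = 66.09 m^2


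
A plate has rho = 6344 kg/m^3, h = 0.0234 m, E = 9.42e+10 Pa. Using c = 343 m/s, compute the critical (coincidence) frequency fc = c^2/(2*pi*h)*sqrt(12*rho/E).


12*rho/E = 12*6344/9.42e+10 = 8.08153e-07
sqrt(12*rho/E) = sqrt(8.08153e-07) = 0.000898973
c^2/(2*pi*h) = 343^2/(2*pi*0.0234) = 800189
fc = 800189 * 0.000898973 = 719.35 Hz


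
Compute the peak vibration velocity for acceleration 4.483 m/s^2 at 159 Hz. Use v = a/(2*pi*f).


omega = 2*pi*f = 2*pi*159 = 999.026 rad/s
v = a / omega = 4.483 / 999.026 = 0.0044874 m/s


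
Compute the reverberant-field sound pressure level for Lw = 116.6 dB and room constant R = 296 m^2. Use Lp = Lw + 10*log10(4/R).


4/R = 4/296 = 0.0135135
Lp = 116.6 + 10*log10(0.0135135) = 97.908 dB


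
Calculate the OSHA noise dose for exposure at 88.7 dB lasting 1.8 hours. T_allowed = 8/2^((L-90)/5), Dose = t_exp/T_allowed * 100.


T_allowed = 8 / 2^((88.7 - 90)/5) = 9.57983 hr
Dose = 1.8 / 9.57983 * 100 = 18.789 %


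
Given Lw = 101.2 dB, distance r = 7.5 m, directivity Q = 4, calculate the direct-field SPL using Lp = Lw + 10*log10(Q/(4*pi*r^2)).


4*pi*r^2 = 4*pi*7.5^2 = 706.858 m^2
Q / (4*pi*r^2) = 4 / 706.858 = 0.00565885
Lp = 101.2 + 10*log10(0.00565885) = 78.727 dB


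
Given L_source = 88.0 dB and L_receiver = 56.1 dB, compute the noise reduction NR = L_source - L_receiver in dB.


NR = L_source - L_receiver (difference between source and receiving room levels)
NR = 88.0 - 56.1 = 31.9 dB


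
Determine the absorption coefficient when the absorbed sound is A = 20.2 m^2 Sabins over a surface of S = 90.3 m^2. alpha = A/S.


Absorption coefficient = absorbed power / incident power
alpha = A / S = 20.2 / 90.3 = 0.2237


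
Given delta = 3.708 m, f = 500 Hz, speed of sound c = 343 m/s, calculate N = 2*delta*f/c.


N = 2*delta*f/c = 2*delta/lambda, where lambda = c/f
lambda = 343 / 500 = 0.686 m
N = 2 * 3.708 / 0.686 = 10.81


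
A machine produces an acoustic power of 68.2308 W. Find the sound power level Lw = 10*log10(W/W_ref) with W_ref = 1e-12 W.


W / W_ref = 68.2308 / 1e-12 = 6.82308e+13
Lw = 10 * log10(6.82308e+13) = 138.34 dB


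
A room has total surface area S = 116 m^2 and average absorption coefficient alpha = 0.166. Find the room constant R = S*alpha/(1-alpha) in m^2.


R = 116 * 0.166 / (1 - 0.166) = 23.089 m^2


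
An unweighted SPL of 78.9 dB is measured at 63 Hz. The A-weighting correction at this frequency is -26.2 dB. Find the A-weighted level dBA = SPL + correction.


A-weighting table: 63 Hz -> -26.2 dB correction
SPL_A = SPL + correction = 78.9 + (-26.2) = 52.7 dBA


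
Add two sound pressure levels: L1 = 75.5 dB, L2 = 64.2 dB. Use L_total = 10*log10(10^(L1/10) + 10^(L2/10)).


10^(75.5/10) = 3.54813e+07
10^(64.2/10) = 2.63027e+06
Sum = 3.54813e+07 + 2.63027e+06 = 3.81116e+07
L_total = 10*log10(3.81116e+07) = 75.811 dB


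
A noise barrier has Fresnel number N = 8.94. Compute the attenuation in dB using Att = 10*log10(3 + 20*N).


3 + 20*N = 3 + 20*8.94 = 181.8
Att = 10*log10(181.8) = 22.596 dB


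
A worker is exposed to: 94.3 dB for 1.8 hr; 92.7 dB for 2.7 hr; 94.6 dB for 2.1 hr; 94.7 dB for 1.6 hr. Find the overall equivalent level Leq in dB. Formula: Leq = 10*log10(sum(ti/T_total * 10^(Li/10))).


T_total = 1.8 + 2.7 + 2.1 + 1.6 = 8.2 hr
(1.8/8.2) * 10^(94.3/10) = 5.90825e+08
(2.7/8.2) * 10^(92.7/10) = 6.13126e+08
(2.1/8.2) * 10^(94.6/10) = 7.38593e+08
(1.6/8.2) * 10^(94.7/10) = 5.75846e+08
Sum = 5.90825e+08 + 6.13126e+08 + 7.38593e+08 + 5.75846e+08 = 2.51839e+09
Leq = 10*log10(2.51839e+09) = 94.011 dB


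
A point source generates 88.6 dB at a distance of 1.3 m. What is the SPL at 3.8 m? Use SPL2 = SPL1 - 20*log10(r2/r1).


r2/r1 = 3.8/1.3 = 2.92308
Correction = 20*log10(2.92308) = 9.31681 dB
SPL2 = 88.6 - 9.31681 = 79.283 dB


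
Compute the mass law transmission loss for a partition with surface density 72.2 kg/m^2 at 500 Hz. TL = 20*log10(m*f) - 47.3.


m * f = 72.2 * 500 = 36100
20*log10(36100) = 91.1501 dB
TL = 91.1501 - 47.3 = 43.85 dB


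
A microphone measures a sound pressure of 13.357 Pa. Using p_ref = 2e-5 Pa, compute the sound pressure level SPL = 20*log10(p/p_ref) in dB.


p / p_ref = 13.357 / 2e-5 = 667850
SPL = 20 * log10(667850) = 116.49 dB


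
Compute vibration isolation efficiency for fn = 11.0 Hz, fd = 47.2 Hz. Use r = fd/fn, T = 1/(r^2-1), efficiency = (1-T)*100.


r = 47.2 / 11.0 = 4.29091
r^2 - 1 = 4.29091^2 - 1 = 17.4119
T = 1/17.4119 = 0.057432
Efficiency = (1 - 0.057432)*100 = 94.257 %


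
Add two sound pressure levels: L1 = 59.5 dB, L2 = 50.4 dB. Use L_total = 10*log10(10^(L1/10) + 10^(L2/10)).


10^(59.5/10) = 891251
10^(50.4/10) = 109648
Sum = 891251 + 109648 = 1.0009e+06
L_total = 10*log10(1.0009e+06) = 60.004 dB


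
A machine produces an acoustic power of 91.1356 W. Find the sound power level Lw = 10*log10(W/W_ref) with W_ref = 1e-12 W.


W / W_ref = 91.1356 / 1e-12 = 9.11356e+13
Lw = 10 * log10(9.11356e+13) = 139.6 dB


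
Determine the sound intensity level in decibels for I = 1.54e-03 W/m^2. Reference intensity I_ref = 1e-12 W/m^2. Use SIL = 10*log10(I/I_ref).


I / I_ref = 1.54e-03 / 1e-12 = 1.54e+09
SIL = 10 * log10(1.54e+09) = 91.875 dB


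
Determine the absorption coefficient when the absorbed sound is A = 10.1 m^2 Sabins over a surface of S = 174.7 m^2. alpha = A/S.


Absorption coefficient = absorbed power / incident power
alpha = A / S = 10.1 / 174.7 = 0.057813


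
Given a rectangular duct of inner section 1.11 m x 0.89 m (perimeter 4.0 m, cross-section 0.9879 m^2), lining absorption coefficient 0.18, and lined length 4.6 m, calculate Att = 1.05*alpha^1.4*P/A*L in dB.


alpha^1.4 = 0.18^1.4 = 0.0906529
Attenuation rate = 1.05 * alpha^1.4 * P / A
= 1.05 * 0.0906529 * 4.0 / 0.9879 = 0.385406 dB/m
Total Att = 0.385406 * 4.6 = 1.7729 dB


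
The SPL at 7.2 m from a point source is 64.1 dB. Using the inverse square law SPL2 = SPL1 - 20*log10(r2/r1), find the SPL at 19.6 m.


r2/r1 = 19.6/7.2 = 2.72222
Correction = 20*log10(2.72222) = 8.69846 dB
SPL2 = 64.1 - 8.69846 = 55.402 dB


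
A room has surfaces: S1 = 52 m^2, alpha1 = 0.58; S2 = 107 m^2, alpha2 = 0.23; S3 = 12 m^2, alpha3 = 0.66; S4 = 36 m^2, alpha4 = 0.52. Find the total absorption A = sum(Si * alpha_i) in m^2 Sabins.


52 * 0.58 = 30.16
107 * 0.23 = 24.61
12 * 0.66 = 7.92
36 * 0.52 = 18.72
A_total = 30.16 + 24.61 + 7.92 + 18.72 = 81.41 m^2


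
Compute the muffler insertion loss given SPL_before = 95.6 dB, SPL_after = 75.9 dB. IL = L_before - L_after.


Insertion loss = SPL without muffler - SPL with muffler
IL = 95.6 - 75.9 = 19.7 dB


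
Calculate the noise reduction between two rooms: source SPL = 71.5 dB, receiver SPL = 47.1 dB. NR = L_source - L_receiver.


NR = L_source - L_receiver (difference between source and receiving room levels)
NR = 71.5 - 47.1 = 24.4 dB


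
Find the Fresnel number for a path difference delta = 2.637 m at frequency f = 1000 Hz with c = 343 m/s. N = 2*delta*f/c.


N = 2*delta*f/c = 2*delta/lambda, where lambda = c/f
lambda = 343 / 1000 = 0.343 m
N = 2 * 2.637 / 0.343 = 15.376


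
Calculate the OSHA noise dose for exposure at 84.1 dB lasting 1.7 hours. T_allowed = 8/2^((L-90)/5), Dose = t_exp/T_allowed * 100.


T_allowed = 8 / 2^((84.1 - 90)/5) = 18.1261 hr
Dose = 1.7 / 18.1261 * 100 = 9.3787 %


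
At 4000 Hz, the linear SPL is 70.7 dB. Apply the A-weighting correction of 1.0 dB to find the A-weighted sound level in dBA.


A-weighting table: 4000 Hz -> 1.0 dB correction
SPL_A = SPL + correction = 70.7 + (1.0) = 71.7 dBA


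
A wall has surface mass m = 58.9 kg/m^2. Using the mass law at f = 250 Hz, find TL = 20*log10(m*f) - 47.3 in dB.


m * f = 58.9 * 250 = 14725
20*log10(14725) = 83.3611 dB
TL = 83.3611 - 47.3 = 36.061 dB


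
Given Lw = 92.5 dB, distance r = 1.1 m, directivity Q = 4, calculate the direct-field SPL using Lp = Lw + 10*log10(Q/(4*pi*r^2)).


4*pi*r^2 = 4*pi*1.1^2 = 15.2053 m^2
Q / (4*pi*r^2) = 4 / 15.2053 = 0.263066
Lp = 92.5 + 10*log10(0.263066) = 86.701 dB


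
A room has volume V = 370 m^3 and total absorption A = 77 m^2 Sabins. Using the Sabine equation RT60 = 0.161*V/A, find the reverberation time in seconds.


RT60 = 0.161 * 370 / 77 = 0.77364 s


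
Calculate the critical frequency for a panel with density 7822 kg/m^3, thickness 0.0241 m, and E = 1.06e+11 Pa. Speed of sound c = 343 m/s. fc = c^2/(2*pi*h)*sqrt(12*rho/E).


12*rho/E = 12*7822/1.06e+11 = 8.85509e-07
sqrt(12*rho/E) = sqrt(8.85509e-07) = 0.000941015
c^2/(2*pi*h) = 343^2/(2*pi*0.0241) = 776947
fc = 776947 * 0.000941015 = 731.12 Hz


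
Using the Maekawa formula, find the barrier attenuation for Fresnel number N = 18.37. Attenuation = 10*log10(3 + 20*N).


3 + 20*N = 3 + 20*18.37 = 370.4
Att = 10*log10(370.4) = 25.687 dB


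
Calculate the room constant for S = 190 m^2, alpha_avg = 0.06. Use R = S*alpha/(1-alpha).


R = 190 * 0.06 / (1 - 0.06) = 12.128 m^2


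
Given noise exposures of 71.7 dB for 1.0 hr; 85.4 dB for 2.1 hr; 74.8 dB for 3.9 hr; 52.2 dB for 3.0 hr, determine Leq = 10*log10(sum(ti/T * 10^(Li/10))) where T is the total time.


T_total = 1.0 + 2.1 + 3.9 + 3.0 = 10.0 hr
(1.0/10.0) * 10^(71.7/10) = 1.47911e+06
(2.1/10.0) * 10^(85.4/10) = 7.28147e+07
(3.9/10.0) * 10^(74.8/10) = 1.17778e+07
(3.0/10.0) * 10^(52.2/10) = 49787.6
Sum = 1.47911e+06 + 7.28147e+07 + 1.17778e+07 + 49787.6 = 8.61214e+07
Leq = 10*log10(8.61214e+07) = 79.351 dB


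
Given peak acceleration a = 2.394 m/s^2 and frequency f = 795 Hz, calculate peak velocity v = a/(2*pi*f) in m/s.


omega = 2*pi*f = 2*pi*795 = 4995.13 rad/s
v = a / omega = 2.394 / 4995.13 = 0.00047927 m/s


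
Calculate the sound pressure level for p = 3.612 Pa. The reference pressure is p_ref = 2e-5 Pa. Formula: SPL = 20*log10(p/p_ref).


p / p_ref = 3.612 / 2e-5 = 180600
SPL = 20 * log10(180600) = 105.13 dB


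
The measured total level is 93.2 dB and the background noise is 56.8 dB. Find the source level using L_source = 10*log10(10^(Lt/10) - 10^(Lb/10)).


10^(93.2/10) = 2.0893e+09
10^(56.8/10) = 478630
Difference = 2.0893e+09 - 478630 = 2.08882e+09
L_source = 10*log10(2.08882e+09) = 93.199 dB


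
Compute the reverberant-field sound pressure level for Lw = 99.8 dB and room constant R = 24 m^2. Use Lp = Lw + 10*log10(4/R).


4/R = 4/24 = 0.166667
Lp = 99.8 + 10*log10(0.166667) = 92.018 dB


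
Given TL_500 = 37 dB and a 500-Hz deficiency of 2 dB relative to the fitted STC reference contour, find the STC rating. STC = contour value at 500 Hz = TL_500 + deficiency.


By ASTM E413, STC = value of the fitted reference contour at 500 Hz.
Contour value at 500 Hz = TL_500 + deficiency = 37 + 2 = 39
STC = 39


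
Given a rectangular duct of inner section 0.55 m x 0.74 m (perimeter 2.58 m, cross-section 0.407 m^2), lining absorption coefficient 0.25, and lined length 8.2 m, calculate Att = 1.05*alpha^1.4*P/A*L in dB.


alpha^1.4 = 0.25^1.4 = 0.143587
Attenuation rate = 1.05 * alpha^1.4 * P / A
= 1.05 * 0.143587 * 2.58 / 0.407 = 0.955718 dB/m
Total Att = 0.955718 * 8.2 = 7.8369 dB


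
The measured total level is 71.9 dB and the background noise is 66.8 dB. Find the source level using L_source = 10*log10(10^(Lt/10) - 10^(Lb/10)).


10^(71.9/10) = 1.54882e+07
10^(66.8/10) = 4.7863e+06
Difference = 1.54882e+07 - 4.7863e+06 = 1.07019e+07
L_source = 10*log10(1.07019e+07) = 70.295 dB


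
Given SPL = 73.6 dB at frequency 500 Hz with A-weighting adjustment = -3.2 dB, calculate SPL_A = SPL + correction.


A-weighting table: 500 Hz -> -3.2 dB correction
SPL_A = SPL + correction = 73.6 + (-3.2) = 70.4 dBA


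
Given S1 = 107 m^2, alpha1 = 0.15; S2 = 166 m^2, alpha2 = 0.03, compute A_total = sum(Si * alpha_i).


107 * 0.15 = 16.05
166 * 0.03 = 4.98
A_total = 16.05 + 4.98 = 21.03 m^2


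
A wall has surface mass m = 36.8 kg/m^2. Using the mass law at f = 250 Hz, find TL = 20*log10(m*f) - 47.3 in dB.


m * f = 36.8 * 250 = 9200
20*log10(9200) = 79.2758 dB
TL = 79.2758 - 47.3 = 31.976 dB


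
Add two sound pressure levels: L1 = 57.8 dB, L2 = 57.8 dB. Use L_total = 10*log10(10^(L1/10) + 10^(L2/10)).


10^(57.8/10) = 602560
10^(57.8/10) = 602560
Sum = 602560 + 602560 = 1.20512e+06
L_total = 10*log10(1.20512e+06) = 60.81 dB


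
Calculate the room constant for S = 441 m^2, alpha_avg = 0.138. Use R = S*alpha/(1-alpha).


R = 441 * 0.138 / (1 - 0.138) = 70.601 m^2


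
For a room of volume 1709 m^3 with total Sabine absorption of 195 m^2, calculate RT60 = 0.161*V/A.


RT60 = 0.161 * 1709 / 195 = 1.411 s


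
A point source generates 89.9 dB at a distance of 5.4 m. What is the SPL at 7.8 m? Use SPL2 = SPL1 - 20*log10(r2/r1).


r2/r1 = 7.8/5.4 = 1.44444
Correction = 20*log10(1.44444) = 3.19399 dB
SPL2 = 89.9 - 3.19399 = 86.706 dB


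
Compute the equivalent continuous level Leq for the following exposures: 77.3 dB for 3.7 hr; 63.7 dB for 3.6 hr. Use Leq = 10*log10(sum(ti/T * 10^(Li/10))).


T_total = 3.7 + 3.6 = 7.3 hr
(3.7/7.3) * 10^(77.3/10) = 2.72194e+07
(3.6/7.3) * 10^(63.7/10) = 1.15606e+06
Sum = 2.72194e+07 + 1.15606e+06 = 2.83755e+07
Leq = 10*log10(2.83755e+07) = 74.529 dB


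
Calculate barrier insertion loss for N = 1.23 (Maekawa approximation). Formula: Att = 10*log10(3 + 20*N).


3 + 20*N = 3 + 20*1.23 = 27.6
Att = 10*log10(27.6) = 14.409 dB


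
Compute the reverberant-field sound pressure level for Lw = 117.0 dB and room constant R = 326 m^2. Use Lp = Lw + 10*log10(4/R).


4/R = 4/326 = 0.0122699
Lp = 117.0 + 10*log10(0.0122699) = 97.888 dB


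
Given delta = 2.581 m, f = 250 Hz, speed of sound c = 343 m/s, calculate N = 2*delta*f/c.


N = 2*delta*f/c = 2*delta/lambda, where lambda = c/f
lambda = 343 / 250 = 1.372 m
N = 2 * 2.581 / 1.372 = 3.7624


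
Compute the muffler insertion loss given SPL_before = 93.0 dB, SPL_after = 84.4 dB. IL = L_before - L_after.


Insertion loss = SPL without muffler - SPL with muffler
IL = 93.0 - 84.4 = 8.6 dB


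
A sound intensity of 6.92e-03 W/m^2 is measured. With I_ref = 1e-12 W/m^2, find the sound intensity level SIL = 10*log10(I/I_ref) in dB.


I / I_ref = 6.92e-03 / 1e-12 = 6.92e+09
SIL = 10 * log10(6.92e+09) = 98.401 dB


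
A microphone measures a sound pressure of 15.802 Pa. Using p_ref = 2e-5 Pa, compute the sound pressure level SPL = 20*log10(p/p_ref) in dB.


p / p_ref = 15.802 / 2e-5 = 790100
SPL = 20 * log10(790100) = 117.95 dB


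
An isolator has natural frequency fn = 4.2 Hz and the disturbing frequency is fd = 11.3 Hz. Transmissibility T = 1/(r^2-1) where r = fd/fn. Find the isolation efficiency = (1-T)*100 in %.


r = 11.3 / 4.2 = 2.69048
r^2 - 1 = 2.69048^2 - 1 = 6.23868
T = 1/6.23868 = 0.16029
Efficiency = (1 - 0.16029)*100 = 83.971 %


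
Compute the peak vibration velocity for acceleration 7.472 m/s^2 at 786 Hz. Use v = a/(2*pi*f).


omega = 2*pi*f = 2*pi*786 = 4938.58 rad/s
v = a / omega = 7.472 / 4938.58 = 0.001513 m/s


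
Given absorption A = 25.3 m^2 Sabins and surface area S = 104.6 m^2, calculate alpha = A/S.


Absorption coefficient = absorbed power / incident power
alpha = A / S = 25.3 / 104.6 = 0.24187


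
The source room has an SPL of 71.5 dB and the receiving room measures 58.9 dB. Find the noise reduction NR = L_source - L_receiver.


NR = L_source - L_receiver (difference between source and receiving room levels)
NR = 71.5 - 58.9 = 12.6 dB


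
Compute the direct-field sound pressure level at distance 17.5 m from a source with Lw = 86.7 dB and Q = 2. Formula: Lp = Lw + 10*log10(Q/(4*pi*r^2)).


4*pi*r^2 = 4*pi*17.5^2 = 3848.45 m^2
Q / (4*pi*r^2) = 2 / 3848.45 = 0.00051969
Lp = 86.7 + 10*log10(0.00051969) = 53.857 dB


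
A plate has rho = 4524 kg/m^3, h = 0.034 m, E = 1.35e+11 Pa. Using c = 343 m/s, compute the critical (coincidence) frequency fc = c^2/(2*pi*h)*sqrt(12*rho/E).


12*rho/E = 12*4524/1.35e+11 = 4.02133e-07
sqrt(12*rho/E) = sqrt(4.02133e-07) = 0.00063414
c^2/(2*pi*h) = 343^2/(2*pi*0.034) = 550718
fc = 550718 * 0.00063414 = 349.23 Hz


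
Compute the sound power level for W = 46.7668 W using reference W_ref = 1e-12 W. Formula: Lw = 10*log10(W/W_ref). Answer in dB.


W / W_ref = 46.7668 / 1e-12 = 4.67668e+13
Lw = 10 * log10(4.67668e+13) = 136.7 dB


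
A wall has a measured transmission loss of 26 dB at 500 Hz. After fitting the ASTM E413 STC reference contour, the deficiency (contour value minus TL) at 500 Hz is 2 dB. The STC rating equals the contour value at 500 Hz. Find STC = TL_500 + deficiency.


By ASTM E413, STC = value of the fitted reference contour at 500 Hz.
Contour value at 500 Hz = TL_500 + deficiency = 26 + 2 = 28
STC = 28


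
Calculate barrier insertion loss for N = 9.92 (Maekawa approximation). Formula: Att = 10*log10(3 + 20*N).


3 + 20*N = 3 + 20*9.92 = 201.4
Att = 10*log10(201.4) = 23.041 dB


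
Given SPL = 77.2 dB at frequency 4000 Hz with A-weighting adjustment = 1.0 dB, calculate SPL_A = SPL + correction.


A-weighting table: 4000 Hz -> 1.0 dB correction
SPL_A = SPL + correction = 77.2 + (1.0) = 78.2 dBA


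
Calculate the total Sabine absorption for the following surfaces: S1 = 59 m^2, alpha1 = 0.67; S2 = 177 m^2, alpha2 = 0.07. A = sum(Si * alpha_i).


59 * 0.67 = 39.53
177 * 0.07 = 12.39
A_total = 39.53 + 12.39 = 51.92 m^2


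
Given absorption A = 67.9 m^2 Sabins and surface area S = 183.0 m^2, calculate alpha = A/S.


Absorption coefficient = absorbed power / incident power
alpha = A / S = 67.9 / 183.0 = 0.37104


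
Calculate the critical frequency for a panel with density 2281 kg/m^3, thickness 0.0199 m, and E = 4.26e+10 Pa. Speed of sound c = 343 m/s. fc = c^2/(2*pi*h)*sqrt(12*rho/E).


12*rho/E = 12*2281/4.26e+10 = 6.42535e-07
sqrt(12*rho/E) = sqrt(6.42535e-07) = 0.000801583
c^2/(2*pi*h) = 343^2/(2*pi*0.0199) = 940926
fc = 940926 * 0.000801583 = 754.23 Hz


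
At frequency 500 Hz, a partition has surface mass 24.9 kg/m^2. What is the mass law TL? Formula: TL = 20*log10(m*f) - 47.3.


m * f = 24.9 * 500 = 12450
20*log10(12450) = 81.9034 dB
TL = 81.9034 - 47.3 = 34.603 dB


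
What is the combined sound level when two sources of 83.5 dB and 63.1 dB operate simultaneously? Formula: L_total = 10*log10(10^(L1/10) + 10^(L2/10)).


10^(83.5/10) = 2.23872e+08
10^(63.1/10) = 2.04174e+06
Sum = 2.23872e+08 + 2.04174e+06 = 2.25914e+08
L_total = 10*log10(2.25914e+08) = 83.539 dB


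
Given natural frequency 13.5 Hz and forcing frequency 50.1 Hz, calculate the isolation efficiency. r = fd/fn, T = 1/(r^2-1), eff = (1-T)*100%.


r = 50.1 / 13.5 = 3.71111
r^2 - 1 = 3.71111^2 - 1 = 12.7723
T = 1/12.7723 = 0.0782944
Efficiency = (1 - 0.0782944)*100 = 92.171 %
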